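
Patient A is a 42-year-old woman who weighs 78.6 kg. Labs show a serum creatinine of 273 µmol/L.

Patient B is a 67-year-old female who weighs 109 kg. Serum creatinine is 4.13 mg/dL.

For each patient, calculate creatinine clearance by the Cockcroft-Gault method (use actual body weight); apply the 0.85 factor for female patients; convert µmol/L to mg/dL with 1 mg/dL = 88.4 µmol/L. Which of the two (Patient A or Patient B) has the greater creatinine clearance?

Patient A

Patient A: SCr = 273 / 88.4 = 3.088 mg/dL
Patient A: CrCl = (140 − 42) × 78.6 / (72 × 3.088) × 0.85 = 7702.8 / 222.34 × 0.85 ≈ 29.4 mL/min
Patient B: CrCl = (140 − 67) × 109 / (72 × 4.13) × 0.85 = 7957.0 / 297.36 × 0.85 ≈ 22.7 mL/min
29.4 vs 22.7 mL/min → Patient A is higher.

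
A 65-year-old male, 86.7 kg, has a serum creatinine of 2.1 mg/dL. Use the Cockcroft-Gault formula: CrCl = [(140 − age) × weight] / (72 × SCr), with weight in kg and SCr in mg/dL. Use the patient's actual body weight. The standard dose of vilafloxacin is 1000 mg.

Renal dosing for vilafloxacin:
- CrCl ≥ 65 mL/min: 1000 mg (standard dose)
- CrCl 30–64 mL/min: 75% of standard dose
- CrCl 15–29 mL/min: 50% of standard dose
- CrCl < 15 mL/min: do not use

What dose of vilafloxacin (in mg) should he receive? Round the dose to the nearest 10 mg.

CrCl = (140 − 65) × 86.7 / (72 × 2.1) = 6502.5 / 151.20 ≈ 43.0 mL/min
CrCl ≈ 43 mL/min → bracket 30–64 mL/min.
75% of 1000 mg = 750 mg

750 mg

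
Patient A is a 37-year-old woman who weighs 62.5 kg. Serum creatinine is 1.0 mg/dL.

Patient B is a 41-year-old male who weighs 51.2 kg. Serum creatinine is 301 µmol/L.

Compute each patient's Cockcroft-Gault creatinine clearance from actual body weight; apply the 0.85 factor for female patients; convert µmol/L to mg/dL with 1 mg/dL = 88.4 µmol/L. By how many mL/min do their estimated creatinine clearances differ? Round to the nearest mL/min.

Patient A: CrCl = (140 − 37) × 62.5 / (72 × 1) × 0.85 = 6437.5 / 72.00 × 0.85 ≈ 76.0 mL/min
Patient B: SCr = 301 / 88.4 = 3.405 mg/dL
Patient B: CrCl = (140 − 41) × 51.2 / (72 × 3.405) = 5068.8 / 245.16 ≈ 20.7 mL/min
|76.0 − 20.7| = 55.3 mL/min

55 mL/min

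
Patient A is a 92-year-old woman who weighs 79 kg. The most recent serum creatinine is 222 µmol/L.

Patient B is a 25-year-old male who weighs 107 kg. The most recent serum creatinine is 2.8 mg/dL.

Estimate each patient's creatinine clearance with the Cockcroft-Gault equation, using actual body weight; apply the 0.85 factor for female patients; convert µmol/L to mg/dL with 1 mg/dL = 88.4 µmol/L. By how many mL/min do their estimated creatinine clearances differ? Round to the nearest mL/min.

Patient A: SCr = 222 / 88.4 = 2.511 mg/dL
Patient A: CrCl = (140 − 92) × 79 / (72 × 2.511) × 0.85 = 3792.0 / 180.79 × 0.85 ≈ 17.8 mL/min
Patient B: CrCl = (140 − 25) × 107 / (72 × 2.8) = 12305.0 / 201.60 ≈ 61.0 mL/min
|17.8 − 61.0| = 43.2 mL/min

43 mL/min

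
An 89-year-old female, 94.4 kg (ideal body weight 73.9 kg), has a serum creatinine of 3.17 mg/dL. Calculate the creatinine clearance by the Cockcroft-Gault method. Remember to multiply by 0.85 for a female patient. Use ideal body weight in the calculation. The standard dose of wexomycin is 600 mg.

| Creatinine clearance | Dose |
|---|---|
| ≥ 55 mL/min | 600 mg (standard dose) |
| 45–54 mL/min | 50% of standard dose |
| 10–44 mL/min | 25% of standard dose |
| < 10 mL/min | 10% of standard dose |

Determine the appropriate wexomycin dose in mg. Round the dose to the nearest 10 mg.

150 mg

CrCl = (140 − 89) × 73.9 / (72 × 3.17) × 0.85 = 3768.9 / 228.24 × 0.85 ≈ 14.0 mL/min
CrCl ≈ 14 mL/min → bracket 10–44 mL/min.
25% of 600 mg = 150 mg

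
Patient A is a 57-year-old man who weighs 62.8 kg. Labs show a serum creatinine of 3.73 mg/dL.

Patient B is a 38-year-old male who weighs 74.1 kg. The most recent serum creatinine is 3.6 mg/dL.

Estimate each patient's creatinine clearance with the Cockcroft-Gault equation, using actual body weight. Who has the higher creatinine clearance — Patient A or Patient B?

Patient B

Patient A: CrCl = (140 − 57) × 62.8 / (72 × 3.73) = 5212.4 / 268.56 ≈ 19.4 mL/min
Patient B: CrCl = (140 − 38) × 74.1 / (72 × 3.6) = 7558.2 / 259.20 ≈ 29.2 mL/min
19.4 vs 29.2 mL/min → Patient B is higher.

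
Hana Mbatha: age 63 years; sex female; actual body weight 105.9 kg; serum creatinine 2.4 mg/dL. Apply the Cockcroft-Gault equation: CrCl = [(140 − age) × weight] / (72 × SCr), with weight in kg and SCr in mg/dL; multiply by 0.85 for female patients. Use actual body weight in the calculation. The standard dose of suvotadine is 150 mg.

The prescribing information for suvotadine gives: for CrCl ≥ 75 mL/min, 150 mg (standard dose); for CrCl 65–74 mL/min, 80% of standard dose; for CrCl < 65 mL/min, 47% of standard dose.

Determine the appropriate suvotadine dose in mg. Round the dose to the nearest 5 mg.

CrCl = (140 − 63) × 105.9 / (72 × 2.4) × 0.85 = 8154.3 / 172.80 × 0.85 ≈ 40.1 mL/min
CrCl ≈ 40 mL/min → bracket < 65 mL/min.
47% of 150 mg = 70.5 mg → 70 mg

70 mg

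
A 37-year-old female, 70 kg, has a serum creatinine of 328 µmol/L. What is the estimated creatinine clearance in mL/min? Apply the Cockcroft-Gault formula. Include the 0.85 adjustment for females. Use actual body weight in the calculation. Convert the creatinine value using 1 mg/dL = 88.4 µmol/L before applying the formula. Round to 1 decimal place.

22.9 mL/min

SCr = 328 / 88.4 = 3.71 mg/dL
CrCl = (140 − 37) × 70 / (72 × 3.71) × 0.85 = 7210.0 / 267.12 × 0.85 ≈ 22.9 mL/min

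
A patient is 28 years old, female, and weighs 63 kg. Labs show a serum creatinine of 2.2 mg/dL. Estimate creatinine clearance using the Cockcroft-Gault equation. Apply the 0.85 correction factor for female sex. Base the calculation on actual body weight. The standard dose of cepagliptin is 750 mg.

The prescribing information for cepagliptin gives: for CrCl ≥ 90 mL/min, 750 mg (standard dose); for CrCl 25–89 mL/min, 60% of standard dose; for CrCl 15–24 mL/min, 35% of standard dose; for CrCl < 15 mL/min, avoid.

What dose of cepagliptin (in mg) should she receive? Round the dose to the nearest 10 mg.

450 mg

CrCl = (140 − 28) × 63 / (72 × 2.2) × 0.85 = 7056.0 / 158.40 × 0.85 ≈ 37.9 mL/min
CrCl ≈ 38 mL/min → bracket 25–89 mL/min.
60% of 750 mg = 450 mg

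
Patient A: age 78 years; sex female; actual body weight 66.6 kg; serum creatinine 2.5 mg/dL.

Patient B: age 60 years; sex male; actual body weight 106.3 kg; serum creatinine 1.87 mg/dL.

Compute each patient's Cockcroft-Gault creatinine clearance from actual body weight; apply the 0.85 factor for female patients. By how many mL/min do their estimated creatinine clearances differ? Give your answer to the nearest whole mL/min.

44 mL/min

Patient A: CrCl = (140 − 78) × 66.6 / (72 × 2.5) × 0.85 = 4129.2 / 180.00 × 0.85 ≈ 19.5 mL/min
Patient B: CrCl = (140 − 60) × 106.3 / (72 × 1.87) = 8504.0 / 134.64 ≈ 63.2 mL/min
|19.5 − 63.2| = 43.7 mL/min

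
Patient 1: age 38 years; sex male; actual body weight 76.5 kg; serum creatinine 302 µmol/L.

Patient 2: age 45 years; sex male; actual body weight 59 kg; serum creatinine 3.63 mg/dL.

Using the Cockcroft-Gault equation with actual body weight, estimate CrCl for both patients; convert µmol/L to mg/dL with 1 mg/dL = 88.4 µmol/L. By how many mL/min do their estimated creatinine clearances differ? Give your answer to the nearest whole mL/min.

10 mL/min

Patient 1: SCr = 302 / 88.4 = 3.416 mg/dL
Patient 1: CrCl = (140 − 38) × 76.5 / (72 × 3.416) = 7803.0 / 245.95 ≈ 31.7 mL/min
Patient 2: CrCl = (140 − 45) × 59 / (72 × 3.63) = 5605.0 / 261.36 ≈ 21.4 mL/min
|31.7 − 21.4| = 10.3 mL/min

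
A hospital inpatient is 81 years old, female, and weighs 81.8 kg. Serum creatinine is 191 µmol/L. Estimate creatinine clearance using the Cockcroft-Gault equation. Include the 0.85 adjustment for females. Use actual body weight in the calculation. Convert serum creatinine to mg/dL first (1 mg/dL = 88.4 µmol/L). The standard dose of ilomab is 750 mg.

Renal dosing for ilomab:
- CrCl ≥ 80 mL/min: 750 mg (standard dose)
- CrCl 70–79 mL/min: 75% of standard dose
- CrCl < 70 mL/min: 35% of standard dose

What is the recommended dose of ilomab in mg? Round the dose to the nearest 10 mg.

SCr = 191 / 88.4 = 2.161 mg/dL
CrCl = (140 − 81) × 81.8 / (72 × 2.161) × 0.85 = 4826.2 / 155.59 × 0.85 ≈ 26.4 mL/min
CrCl ≈ 26 mL/min → bracket < 70 mL/min.
35% of 750 mg = 262.5 mg → 260 mg

260 mg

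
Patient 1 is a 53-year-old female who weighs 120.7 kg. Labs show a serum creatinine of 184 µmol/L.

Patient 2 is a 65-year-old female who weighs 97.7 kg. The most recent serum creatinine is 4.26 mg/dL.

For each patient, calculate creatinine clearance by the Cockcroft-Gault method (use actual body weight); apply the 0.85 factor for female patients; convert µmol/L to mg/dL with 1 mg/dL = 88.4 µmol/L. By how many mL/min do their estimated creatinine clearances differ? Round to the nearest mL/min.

39 mL/min

Patient 1: SCr = 184 / 88.4 = 2.081 mg/dL
Patient 1: CrCl = (140 − 53) × 120.7 / (72 × 2.081) × 0.85 = 10500.9 / 149.83 × 0.85 ≈ 59.6 mL/min
Patient 2: CrCl = (140 − 65) × 97.7 / (72 × 4.26) × 0.85 = 7327.5 / 306.72 × 0.85 ≈ 20.3 mL/min
|59.6 − 20.3| = 39.3 mL/min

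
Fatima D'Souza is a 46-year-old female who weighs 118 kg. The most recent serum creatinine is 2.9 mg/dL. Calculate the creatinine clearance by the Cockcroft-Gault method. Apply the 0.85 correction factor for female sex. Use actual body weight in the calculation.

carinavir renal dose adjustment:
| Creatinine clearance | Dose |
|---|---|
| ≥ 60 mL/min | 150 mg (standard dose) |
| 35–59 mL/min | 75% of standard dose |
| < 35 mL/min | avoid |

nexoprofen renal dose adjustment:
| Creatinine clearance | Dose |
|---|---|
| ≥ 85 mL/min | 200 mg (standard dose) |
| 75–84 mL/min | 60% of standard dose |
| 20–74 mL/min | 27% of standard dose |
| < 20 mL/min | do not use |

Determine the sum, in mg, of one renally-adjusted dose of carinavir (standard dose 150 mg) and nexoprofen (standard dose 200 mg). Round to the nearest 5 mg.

165 mg

CrCl = (140 − 46) × 118 / (72 × 2.9) × 0.85 = 11092.0 / 208.80 × 0.85 ≈ 45.2 mL/min
CrCl ≈ 45 mL/min.
carinavir: 35–59 mL/min → 75% of 150 mg = 112.5 mg.
nexoprofen: 20–74 mL/min → 27% of 200 mg = 54 mg.
Total = 112.5 + 54 = 166.5 mg.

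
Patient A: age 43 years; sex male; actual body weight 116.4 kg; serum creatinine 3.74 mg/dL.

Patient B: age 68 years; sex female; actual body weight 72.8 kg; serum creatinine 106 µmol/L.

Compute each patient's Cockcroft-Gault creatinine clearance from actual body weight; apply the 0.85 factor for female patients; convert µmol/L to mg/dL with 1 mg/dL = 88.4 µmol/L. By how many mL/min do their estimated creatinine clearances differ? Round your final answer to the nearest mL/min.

Patient A: CrCl = (140 − 43) × 116.4 / (72 × 3.74) = 11290.8 / 269.28 ≈ 41.9 mL/min
Patient B: SCr = 106 / 88.4 = 1.199 mg/dL
Patient B: CrCl = (140 − 68) × 72.8 / (72 × 1.199) × 0.85 = 5241.6 / 86.33 × 0.85 ≈ 51.6 mL/min
|41.9 − 51.6| = 9.7 mL/min

10 mL/min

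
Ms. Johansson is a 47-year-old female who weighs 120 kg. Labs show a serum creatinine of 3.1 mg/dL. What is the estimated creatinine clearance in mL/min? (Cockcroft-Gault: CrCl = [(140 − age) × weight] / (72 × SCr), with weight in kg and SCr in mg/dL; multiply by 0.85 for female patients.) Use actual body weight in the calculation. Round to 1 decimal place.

42.5 mL/min

CrCl = (140 − 47) × 120 / (72 × 3.1) × 0.85 = 11160.0 / 223.20 × 0.85 ≈ 42.5 mL/min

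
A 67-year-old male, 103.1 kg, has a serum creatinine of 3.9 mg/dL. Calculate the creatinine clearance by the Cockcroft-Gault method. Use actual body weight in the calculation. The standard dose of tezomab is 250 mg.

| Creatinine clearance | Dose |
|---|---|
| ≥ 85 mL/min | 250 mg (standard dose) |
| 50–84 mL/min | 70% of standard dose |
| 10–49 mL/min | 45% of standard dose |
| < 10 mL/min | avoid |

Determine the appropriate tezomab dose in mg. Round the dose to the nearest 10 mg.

110 mg

CrCl = (140 − 67) × 103.1 / (72 × 3.9) = 7526.3 / 280.80 ≈ 26.8 mL/min
CrCl ≈ 27 mL/min → bracket 10–49 mL/min.
45% of 250 mg = 112.5 mg → 110 mg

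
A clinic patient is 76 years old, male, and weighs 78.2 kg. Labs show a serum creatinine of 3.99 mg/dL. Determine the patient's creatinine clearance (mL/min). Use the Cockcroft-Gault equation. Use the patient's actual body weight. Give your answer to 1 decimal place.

17.4 mL/min

CrCl = (140 − 76) × 78.2 / (72 × 3.99) = 5004.8 / 287.28 ≈ 17.4 mL/min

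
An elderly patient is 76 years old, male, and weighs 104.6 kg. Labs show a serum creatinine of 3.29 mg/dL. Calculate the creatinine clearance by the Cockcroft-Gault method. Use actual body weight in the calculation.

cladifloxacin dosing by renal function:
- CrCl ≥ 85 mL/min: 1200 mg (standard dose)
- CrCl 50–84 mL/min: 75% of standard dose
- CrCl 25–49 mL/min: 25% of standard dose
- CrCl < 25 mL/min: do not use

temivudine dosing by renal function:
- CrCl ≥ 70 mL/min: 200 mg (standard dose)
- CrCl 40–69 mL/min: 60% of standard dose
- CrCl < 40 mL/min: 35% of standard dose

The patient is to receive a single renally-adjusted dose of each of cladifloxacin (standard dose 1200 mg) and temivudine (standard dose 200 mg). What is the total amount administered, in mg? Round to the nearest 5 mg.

370 mg

CrCl = (140 − 76) × 104.6 / (72 × 3.29) = 6694.4 / 236.88 ≈ 28.3 mL/min
CrCl ≈ 28 mL/min.
cladifloxacin: 25–49 mL/min → 25% of 1200 mg = 300 mg.
temivudine: < 40 mL/min → 35% of 200 mg = 70 mg.
Total = 300 + 70 = 370 mg.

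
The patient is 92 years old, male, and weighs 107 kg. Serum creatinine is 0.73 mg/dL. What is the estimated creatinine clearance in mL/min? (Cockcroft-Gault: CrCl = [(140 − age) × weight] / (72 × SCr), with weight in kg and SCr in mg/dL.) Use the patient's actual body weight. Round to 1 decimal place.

CrCl = (140 − 92) × 107 / (72 × 0.73) = 5136.0 / 52.56 ≈ 97.7 mL/min

97.7 mL/min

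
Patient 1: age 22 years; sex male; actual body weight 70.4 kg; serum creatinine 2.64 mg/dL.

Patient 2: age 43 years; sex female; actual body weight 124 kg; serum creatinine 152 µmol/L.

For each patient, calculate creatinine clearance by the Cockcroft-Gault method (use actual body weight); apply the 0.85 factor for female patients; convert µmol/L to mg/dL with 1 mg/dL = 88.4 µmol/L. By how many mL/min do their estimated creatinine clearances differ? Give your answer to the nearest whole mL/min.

39 mL/min

Patient 1: CrCl = (140 − 22) × 70.4 / (72 × 2.64) = 8307.2 / 190.08 ≈ 43.7 mL/min
Patient 2: SCr = 152 / 88.4 = 1.719 mg/dL
Patient 2: CrCl = (140 − 43) × 124 / (72 × 1.719) × 0.85 = 12028.0 / 123.77 × 0.85 ≈ 82.6 mL/min
|43.7 − 82.6| = 38.9 mL/min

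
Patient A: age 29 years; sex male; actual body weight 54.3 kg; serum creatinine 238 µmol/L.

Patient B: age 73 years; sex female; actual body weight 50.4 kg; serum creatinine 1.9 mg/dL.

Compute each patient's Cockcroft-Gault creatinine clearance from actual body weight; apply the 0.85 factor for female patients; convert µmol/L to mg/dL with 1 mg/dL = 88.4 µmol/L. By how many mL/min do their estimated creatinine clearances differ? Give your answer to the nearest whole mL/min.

10 mL/min

Patient A: SCr = 238 / 88.4 = 2.692 mg/dL
Patient A: CrCl = (140 − 29) × 54.3 / (72 × 2.692) = 6027.3 / 193.82 ≈ 31.1 mL/min
Patient B: CrCl = (140 − 73) × 50.4 / (72 × 1.9) × 0.85 = 3376.8 / 136.80 × 0.85 ≈ 21.0 mL/min
|31.1 − 21.0| = 10.1 mL/min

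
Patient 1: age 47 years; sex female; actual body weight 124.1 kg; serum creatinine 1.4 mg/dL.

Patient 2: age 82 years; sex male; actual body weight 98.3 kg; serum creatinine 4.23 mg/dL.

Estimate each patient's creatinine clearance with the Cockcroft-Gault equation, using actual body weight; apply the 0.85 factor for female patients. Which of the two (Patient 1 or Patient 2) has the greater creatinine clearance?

Patient 1: CrCl = (140 − 47) × 124.1 / (72 × 1.4) × 0.85 = 11541.3 / 100.80 × 0.85 ≈ 97.3 mL/min
Patient 2: CrCl = (140 − 82) × 98.3 / (72 × 4.23) = 5701.4 / 304.56 ≈ 18.7 mL/min
97.3 vs 18.7 mL/min → Patient 1 is higher.

Patient 1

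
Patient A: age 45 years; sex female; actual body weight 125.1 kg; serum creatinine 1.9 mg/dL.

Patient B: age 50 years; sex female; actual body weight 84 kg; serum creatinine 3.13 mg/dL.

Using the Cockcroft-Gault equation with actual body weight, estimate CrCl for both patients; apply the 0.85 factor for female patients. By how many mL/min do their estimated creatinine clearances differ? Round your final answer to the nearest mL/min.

45 mL/min

Patient A: CrCl = (140 − 45) × 125.1 / (72 × 1.9) × 0.85 = 11884.5 / 136.80 × 0.85 ≈ 73.8 mL/min
Patient B: CrCl = (140 − 50) × 84 / (72 × 3.13) × 0.85 = 7560.0 / 225.36 × 0.85 ≈ 28.5 mL/min
|73.8 − 28.5| = 45.3 mL/min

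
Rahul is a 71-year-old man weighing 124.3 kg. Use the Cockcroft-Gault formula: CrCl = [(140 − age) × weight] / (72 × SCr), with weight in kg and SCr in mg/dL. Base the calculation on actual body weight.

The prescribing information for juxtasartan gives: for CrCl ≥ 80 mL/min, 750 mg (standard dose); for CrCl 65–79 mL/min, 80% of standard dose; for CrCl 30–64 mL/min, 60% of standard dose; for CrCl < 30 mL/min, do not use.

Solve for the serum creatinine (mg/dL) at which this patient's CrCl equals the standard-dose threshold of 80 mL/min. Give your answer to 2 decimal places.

1.49 mg/dL

Standard dose requires CrCl ≥ 80 mL/min.
Set (140 − 71) × 124.3 / (72 × SCr) = 80
SCr = (140 − 71) × 124.3 / (72 × 80) = 1.489 mg/dL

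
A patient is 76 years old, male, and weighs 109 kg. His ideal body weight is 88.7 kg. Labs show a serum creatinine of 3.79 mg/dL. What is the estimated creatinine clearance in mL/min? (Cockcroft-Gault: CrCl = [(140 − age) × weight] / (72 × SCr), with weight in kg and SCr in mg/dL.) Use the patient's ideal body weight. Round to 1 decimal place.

20.8 mL/min

CrCl = (140 − 76) × 88.7 / (72 × 3.79) = 5676.8 / 272.88 ≈ 20.8 mL/min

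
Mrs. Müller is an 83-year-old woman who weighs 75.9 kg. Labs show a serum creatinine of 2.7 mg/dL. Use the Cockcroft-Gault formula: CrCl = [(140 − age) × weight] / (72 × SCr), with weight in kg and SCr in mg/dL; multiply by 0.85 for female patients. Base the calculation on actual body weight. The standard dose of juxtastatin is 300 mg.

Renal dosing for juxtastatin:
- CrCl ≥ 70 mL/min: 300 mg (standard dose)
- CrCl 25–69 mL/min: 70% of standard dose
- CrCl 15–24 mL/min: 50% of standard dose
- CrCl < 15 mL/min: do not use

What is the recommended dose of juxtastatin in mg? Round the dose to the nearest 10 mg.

150 mg

CrCl = (140 − 83) × 75.9 / (72 × 2.7) × 0.85 = 4326.3 / 194.40 × 0.85 ≈ 18.9 mL/min
CrCl ≈ 19 mL/min → bracket 15–24 mL/min.
50% of 300 mg = 150 mg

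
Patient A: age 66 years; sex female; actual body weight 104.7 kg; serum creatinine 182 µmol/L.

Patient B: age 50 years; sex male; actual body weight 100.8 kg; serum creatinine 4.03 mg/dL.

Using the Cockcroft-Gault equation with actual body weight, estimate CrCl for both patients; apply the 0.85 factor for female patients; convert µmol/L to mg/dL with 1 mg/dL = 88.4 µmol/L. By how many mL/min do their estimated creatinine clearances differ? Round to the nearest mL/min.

13 mL/min

Patient A: SCr = 182 / 88.4 = 2.059 mg/dL
Patient A: CrCl = (140 − 66) × 104.7 / (72 × 2.059) × 0.85 = 7747.8 / 148.25 × 0.85 ≈ 44.4 mL/min
Patient B: CrCl = (140 − 50) × 100.8 / (72 × 4.03) = 9072.0 / 290.16 ≈ 31.3 mL/min
|44.4 − 31.3| = 13.1 mL/min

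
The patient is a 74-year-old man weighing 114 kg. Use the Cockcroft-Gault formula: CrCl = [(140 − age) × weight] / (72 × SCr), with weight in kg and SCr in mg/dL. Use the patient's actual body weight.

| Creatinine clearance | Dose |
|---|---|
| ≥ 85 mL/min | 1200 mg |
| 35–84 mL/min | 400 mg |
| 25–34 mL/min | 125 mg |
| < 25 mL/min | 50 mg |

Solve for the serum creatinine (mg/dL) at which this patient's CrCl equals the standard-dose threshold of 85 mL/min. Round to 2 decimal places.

1.23 mg/dL

Standard dose requires CrCl ≥ 85 mL/min.
Set (140 − 74) × 114 / (72 × SCr) = 85
SCr = (140 − 74) × 114 / (72 × 85) = 1.229 mg/dL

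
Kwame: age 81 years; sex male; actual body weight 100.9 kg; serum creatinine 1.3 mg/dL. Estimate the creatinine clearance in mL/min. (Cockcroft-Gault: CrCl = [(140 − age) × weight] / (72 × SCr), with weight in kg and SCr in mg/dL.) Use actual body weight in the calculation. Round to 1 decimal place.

63.6 mL/min

CrCl = (140 − 81) × 100.9 / (72 × 1.3) = 5953.1 / 93.60 ≈ 63.6 mL/min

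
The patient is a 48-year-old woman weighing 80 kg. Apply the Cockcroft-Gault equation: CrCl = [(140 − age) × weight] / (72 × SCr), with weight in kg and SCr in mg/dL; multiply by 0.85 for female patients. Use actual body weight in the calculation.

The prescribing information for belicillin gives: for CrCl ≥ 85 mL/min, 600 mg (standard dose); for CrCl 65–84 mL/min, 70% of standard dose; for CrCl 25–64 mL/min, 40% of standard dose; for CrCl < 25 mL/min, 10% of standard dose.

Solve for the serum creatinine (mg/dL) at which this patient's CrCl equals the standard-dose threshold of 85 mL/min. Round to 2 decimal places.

1.02 mg/dL

Standard dose requires CrCl ≥ 85 mL/min.
Set (140 − 48) × 80 × 0.85 / (72 × SCr) = 85
SCr = (140 − 48) × 80 × 0.85 / (72 × 85) = 1.022 mg/dL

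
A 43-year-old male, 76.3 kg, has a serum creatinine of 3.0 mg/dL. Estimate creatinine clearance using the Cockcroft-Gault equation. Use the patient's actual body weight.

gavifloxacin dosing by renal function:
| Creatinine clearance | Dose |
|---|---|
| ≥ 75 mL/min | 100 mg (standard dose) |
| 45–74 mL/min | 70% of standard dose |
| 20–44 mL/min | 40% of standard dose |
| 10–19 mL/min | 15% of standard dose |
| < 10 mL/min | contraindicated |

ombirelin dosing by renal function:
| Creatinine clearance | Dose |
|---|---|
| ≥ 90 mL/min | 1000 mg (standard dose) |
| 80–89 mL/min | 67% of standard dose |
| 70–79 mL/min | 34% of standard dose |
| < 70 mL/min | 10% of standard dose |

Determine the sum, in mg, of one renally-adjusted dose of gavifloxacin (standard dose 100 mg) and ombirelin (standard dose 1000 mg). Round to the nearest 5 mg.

CrCl = (140 − 43) × 76.3 / (72 × 3) = 7401.1 / 216.00 ≈ 34.3 mL/min
CrCl ≈ 34 mL/min.
gavifloxacin: 20–44 mL/min → 40% of 100 mg = 40 mg.
ombirelin: < 70 mL/min → 10% of 1000 mg = 100 mg.
Total = 40 + 100 = 140 mg.

140 mg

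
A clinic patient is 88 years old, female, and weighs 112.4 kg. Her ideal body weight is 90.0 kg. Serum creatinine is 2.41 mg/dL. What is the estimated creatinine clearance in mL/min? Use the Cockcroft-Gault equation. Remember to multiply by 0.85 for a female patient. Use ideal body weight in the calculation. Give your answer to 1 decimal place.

CrCl = (140 − 88) × 90 / (72 × 2.41) × 0.85 = 4680.0 / 173.52 × 0.85 ≈ 22.9 mL/min

22.9 mL/min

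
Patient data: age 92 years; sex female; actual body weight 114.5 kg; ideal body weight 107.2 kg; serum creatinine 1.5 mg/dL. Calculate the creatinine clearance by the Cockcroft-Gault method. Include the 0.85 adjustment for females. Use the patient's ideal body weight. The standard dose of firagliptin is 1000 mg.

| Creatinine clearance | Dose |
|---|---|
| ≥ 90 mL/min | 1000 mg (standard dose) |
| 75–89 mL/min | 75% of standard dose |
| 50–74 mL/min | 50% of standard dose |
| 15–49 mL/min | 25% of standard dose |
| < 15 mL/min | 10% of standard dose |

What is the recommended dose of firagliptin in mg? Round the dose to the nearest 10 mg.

CrCl = (140 − 92) × 107.2 / (72 × 1.5) × 0.85 = 5145.6 / 108.00 × 0.85 ≈ 40.5 mL/min
CrCl ≈ 40 mL/min → bracket 15–49 mL/min.
25% of 1000 mg = 250 mg

250 mg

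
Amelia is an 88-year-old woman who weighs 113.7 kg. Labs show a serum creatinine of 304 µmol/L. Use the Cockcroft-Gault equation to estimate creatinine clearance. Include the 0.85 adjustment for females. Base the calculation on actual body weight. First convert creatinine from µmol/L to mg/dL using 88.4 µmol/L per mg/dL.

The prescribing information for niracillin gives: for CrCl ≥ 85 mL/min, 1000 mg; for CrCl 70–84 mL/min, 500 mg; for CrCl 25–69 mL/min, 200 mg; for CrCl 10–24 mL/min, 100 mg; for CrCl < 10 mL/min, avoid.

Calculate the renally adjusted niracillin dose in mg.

100 mg

SCr = 304 / 88.4 = 3.439 mg/dL
CrCl = (140 − 88) × 113.7 / (72 × 3.439) × 0.85 = 5912.4 / 247.61 × 0.85 ≈ 20.3 mL/min
CrCl ≈ 20 mL/min → bracket 10–24 mL/min.
Dose for this bracket: 100 mg.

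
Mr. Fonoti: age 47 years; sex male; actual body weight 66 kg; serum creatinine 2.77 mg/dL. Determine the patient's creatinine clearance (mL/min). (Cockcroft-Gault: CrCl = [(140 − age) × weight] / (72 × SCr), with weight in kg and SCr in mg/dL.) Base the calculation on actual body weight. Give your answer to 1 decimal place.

CrCl = (140 − 47) × 66 / (72 × 2.77) = 6138.0 / 199.44 ≈ 30.8 mL/min

30.8 mL/min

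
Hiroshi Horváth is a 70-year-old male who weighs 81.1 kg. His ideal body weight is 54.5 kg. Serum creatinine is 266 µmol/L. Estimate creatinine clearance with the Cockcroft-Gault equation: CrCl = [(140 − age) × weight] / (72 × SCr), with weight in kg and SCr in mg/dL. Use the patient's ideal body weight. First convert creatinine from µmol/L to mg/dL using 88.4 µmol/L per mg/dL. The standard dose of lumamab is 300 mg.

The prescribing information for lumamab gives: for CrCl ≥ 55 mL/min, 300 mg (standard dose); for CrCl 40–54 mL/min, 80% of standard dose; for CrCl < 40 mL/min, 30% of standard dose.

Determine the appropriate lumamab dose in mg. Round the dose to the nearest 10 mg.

SCr = 266 / 88.4 = 3.009 mg/dL
CrCl = (140 − 70) × 54.5 / (72 × 3.009) = 3815.0 / 216.65 ≈ 17.6 mL/min
CrCl ≈ 18 mL/min → bracket < 40 mL/min.
30% of 300 mg = 90 mg

90 mg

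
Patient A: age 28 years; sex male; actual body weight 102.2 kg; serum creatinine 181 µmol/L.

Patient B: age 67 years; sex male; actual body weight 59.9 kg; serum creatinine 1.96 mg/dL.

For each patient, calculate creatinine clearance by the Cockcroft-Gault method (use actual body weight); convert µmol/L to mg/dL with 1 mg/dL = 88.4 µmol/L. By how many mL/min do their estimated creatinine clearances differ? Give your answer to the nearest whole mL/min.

Patient A: SCr = 181 / 88.4 = 2.048 mg/dL
Patient A: CrCl = (140 − 28) × 102.2 / (72 × 2.048) = 11446.4 / 147.46 ≈ 77.6 mL/min
Patient B: CrCl = (140 − 67) × 59.9 / (72 × 1.96) = 4372.7 / 141.12 ≈ 31.0 mL/min
|77.6 − 31.0| = 46.6 mL/min

47 mL/min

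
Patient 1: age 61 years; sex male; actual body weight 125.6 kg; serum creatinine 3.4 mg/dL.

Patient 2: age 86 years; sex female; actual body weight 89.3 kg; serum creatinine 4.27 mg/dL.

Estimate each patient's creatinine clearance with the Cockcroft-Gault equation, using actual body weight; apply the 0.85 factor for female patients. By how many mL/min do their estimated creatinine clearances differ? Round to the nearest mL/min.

27 mL/min

Patient 1: CrCl = (140 − 61) × 125.6 / (72 × 3.4) = 9922.4 / 244.80 ≈ 40.5 mL/min
Patient 2: CrCl = (140 − 86) × 89.3 / (72 × 4.27) × 0.85 = 4822.2 / 307.44 × 0.85 ≈ 13.3 mL/min
|40.5 − 13.3| = 27.2 mL/min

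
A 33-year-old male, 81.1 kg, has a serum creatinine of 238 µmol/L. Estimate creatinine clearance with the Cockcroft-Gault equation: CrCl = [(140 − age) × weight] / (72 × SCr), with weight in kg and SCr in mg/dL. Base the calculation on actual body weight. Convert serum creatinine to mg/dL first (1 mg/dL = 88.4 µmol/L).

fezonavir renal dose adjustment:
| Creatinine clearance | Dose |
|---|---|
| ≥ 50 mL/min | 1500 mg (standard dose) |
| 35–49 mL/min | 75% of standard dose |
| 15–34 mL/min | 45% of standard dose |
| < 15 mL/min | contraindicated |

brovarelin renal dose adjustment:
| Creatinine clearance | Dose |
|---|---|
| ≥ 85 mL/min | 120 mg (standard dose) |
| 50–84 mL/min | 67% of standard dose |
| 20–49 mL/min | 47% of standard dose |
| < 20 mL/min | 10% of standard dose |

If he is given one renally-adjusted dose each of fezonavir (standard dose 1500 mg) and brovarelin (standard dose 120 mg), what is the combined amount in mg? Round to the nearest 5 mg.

1180 mg

SCr = 238 / 88.4 = 2.692 mg/dL
CrCl = (140 − 33) × 81.1 / (72 × 2.692) = 8677.7 / 193.82 ≈ 44.8 mL/min
CrCl ≈ 45 mL/min.
fezonavir: 35–49 mL/min → 75% of 1500 mg = 1125 mg.
brovarelin: 20–49 mL/min → 47% of 120 mg = 56.4 mg.
Total = 1125 + 56.4 = 1181.4 mg.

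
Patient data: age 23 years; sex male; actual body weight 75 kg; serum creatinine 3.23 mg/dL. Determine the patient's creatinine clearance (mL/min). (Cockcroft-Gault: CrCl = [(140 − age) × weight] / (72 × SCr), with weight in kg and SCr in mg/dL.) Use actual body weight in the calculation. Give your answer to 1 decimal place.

CrCl = (140 − 23) × 75 / (72 × 3.23) = 8775.0 / 232.56 ≈ 37.7 mL/min

37.7 mL/min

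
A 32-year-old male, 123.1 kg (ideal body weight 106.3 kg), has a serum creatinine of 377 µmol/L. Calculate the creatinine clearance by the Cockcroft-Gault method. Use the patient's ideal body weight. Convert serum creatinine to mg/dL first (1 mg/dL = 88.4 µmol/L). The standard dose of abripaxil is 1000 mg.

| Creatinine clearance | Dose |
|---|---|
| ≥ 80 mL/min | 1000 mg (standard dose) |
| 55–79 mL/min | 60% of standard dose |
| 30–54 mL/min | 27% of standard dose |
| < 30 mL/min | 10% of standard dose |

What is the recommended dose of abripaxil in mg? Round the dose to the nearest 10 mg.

270 mg

SCr = 377 / 88.4 = 4.265 mg/dL
CrCl = (140 − 32) × 106.3 / (72 × 4.265) = 11480.4 / 307.08 ≈ 37.4 mL/min
CrCl ≈ 37 mL/min → bracket 30–54 mL/min.
27% of 1000 mg = 270 mg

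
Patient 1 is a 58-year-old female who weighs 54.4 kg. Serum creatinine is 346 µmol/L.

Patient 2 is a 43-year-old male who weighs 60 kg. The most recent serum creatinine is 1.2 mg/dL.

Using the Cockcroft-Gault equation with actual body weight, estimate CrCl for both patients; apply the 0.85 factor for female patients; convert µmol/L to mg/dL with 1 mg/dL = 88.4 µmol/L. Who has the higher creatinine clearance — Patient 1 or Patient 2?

Patient 2

Patient 1: SCr = 346 / 88.4 = 3.914 mg/dL
Patient 1: CrCl = (140 − 58) × 54.4 / (72 × 3.914) × 0.85 = 4460.8 / 281.81 × 0.85 ≈ 13.5 mL/min
Patient 2: CrCl = (140 − 43) × 60 / (72 × 1.2) = 5820.0 / 86.40 ≈ 67.4 mL/min
13.5 vs 67.4 mL/min → Patient 2 is higher.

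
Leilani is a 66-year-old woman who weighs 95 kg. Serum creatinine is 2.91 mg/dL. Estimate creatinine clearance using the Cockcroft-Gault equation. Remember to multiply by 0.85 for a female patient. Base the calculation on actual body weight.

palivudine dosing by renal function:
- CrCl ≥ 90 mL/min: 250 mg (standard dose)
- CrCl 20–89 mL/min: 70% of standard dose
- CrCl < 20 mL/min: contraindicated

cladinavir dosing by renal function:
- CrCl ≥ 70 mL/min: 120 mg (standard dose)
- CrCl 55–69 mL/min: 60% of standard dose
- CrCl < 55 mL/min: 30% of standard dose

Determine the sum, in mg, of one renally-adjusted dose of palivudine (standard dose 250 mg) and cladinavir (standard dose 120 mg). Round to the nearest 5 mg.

CrCl = (140 − 66) × 95 / (72 × 2.91) × 0.85 = 7030.0 / 209.52 × 0.85 ≈ 28.5 mL/min
CrCl ≈ 29 mL/min.
palivudine: 20–89 mL/min → 70% of 250 mg = 175 mg.
cladinavir: < 55 mL/min → 30% of 120 mg = 36 mg.
Total = 175 + 36 = 211 mg.

210 mg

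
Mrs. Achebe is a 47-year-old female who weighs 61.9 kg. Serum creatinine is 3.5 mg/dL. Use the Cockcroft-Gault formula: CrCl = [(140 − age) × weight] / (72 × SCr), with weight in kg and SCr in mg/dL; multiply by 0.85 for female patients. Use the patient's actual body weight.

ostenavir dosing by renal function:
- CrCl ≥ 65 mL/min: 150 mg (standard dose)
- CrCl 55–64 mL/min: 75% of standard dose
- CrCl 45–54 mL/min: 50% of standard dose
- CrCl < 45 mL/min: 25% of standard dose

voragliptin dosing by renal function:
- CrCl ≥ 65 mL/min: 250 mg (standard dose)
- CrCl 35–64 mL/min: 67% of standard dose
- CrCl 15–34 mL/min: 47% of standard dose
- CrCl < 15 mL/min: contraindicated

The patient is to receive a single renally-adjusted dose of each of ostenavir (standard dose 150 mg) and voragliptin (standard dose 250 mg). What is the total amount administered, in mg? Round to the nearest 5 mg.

CrCl = (140 − 47) × 61.9 / (72 × 3.5) × 0.85 = 5756.7 / 252.00 × 0.85 ≈ 19.4 mL/min
CrCl ≈ 19 mL/min.
ostenavir: < 45 mL/min → 25% of 150 mg = 37.5 mg.
voragliptin: 15–34 mL/min → 47% of 250 mg = 117.5 mg.
Total = 37.5 + 117.5 = 155 mg.

155 mg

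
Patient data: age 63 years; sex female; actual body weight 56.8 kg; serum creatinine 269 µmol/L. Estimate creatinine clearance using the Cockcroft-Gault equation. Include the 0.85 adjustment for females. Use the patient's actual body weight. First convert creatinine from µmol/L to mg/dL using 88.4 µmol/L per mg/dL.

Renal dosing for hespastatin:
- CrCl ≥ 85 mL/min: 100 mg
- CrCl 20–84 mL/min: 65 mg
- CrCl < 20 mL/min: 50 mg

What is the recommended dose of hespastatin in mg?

SCr = 269 / 88.4 = 3.043 mg/dL
CrCl = (140 − 63) × 56.8 / (72 × 3.043) × 0.85 = 4373.6 / 219.10 × 0.85 ≈ 17.0 mL/min
CrCl ≈ 17 mL/min → bracket < 20 mL/min.
Dose for this bracket: 50 mg.

50 mg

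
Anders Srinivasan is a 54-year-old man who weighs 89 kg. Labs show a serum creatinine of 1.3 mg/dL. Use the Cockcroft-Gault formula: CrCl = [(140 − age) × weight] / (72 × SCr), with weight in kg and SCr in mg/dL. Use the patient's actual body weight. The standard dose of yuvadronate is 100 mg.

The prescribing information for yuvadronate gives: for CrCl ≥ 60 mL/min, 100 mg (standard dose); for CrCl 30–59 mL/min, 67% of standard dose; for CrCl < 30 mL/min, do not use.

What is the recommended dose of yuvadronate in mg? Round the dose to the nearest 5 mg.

CrCl = (140 − 54) × 89 / (72 × 1.3) = 7654.0 / 93.60 ≈ 81.8 mL/min
CrCl ≈ 82 mL/min → bracket ≥ 60 mL/min.
100% of 100 mg = 100 mg

100 mg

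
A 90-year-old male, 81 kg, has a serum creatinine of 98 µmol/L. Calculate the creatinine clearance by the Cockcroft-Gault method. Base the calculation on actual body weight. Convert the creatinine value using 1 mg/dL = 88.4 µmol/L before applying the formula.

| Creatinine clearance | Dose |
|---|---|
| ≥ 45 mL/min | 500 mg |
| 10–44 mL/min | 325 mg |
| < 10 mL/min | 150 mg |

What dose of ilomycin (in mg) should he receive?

500 mg

SCr = 98 / 88.4 = 1.109 mg/dL
CrCl = (140 − 90) × 81 / (72 × 1.109) = 4050.0 / 79.85 ≈ 50.7 mL/min
CrCl ≈ 51 mL/min → bracket ≥ 45 mL/min.
Dose for this bracket: 500 mg.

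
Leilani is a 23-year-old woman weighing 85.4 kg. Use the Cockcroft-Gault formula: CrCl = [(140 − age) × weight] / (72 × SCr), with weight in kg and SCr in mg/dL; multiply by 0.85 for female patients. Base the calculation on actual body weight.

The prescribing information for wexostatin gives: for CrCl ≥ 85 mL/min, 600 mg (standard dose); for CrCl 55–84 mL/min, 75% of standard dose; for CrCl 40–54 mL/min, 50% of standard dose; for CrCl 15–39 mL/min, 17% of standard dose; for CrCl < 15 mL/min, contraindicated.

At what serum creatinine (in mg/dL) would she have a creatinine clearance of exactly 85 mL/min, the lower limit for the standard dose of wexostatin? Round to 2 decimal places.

Standard dose requires CrCl ≥ 85 mL/min.
Set (140 − 23) × 85.4 × 0.85 / (72 × SCr) = 85
SCr = (140 − 23) × 85.4 × 0.85 / (72 × 85) = 1.388 mg/dL

1.39 mg/dL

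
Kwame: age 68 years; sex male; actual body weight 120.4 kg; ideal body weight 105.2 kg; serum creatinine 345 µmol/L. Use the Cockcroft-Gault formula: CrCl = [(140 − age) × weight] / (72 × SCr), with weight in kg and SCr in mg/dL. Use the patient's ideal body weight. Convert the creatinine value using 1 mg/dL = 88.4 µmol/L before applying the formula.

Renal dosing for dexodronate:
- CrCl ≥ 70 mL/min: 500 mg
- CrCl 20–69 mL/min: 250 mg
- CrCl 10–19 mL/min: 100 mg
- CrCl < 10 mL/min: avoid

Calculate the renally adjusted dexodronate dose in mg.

SCr = 345 / 88.4 = 3.903 mg/dL
CrCl = (140 − 68) × 105.2 / (72 × 3.903) = 7574.4 / 281.02 ≈ 27.0 mL/min
CrCl ≈ 27 mL/min → bracket 20–69 mL/min.
Dose for this bracket: 250 mg.

250 mg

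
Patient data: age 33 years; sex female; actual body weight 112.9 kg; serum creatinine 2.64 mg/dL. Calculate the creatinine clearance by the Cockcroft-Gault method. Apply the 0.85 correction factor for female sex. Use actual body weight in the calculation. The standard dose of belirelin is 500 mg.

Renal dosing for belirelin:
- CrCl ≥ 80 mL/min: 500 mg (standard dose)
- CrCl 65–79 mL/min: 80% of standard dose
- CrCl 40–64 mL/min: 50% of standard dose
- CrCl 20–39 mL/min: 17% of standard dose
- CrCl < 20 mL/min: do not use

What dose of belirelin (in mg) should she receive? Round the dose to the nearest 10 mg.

250 mg

CrCl = (140 − 33) × 112.9 / (72 × 2.64) × 0.85 = 12080.3 / 190.08 × 0.85 ≈ 54.0 mL/min
CrCl ≈ 54 mL/min → bracket 40–64 mL/min.
50% of 500 mg = 250 mg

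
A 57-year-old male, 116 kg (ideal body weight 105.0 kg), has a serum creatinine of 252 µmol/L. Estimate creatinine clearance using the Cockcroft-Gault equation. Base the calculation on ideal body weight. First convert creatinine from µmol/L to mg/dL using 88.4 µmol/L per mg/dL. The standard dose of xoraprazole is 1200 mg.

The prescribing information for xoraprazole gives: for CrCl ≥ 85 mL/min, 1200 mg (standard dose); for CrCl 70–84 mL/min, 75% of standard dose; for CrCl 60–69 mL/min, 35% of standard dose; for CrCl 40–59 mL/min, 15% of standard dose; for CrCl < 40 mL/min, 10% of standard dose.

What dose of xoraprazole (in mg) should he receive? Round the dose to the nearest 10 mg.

180 mg

SCr = 252 / 88.4 = 2.851 mg/dL
CrCl = (140 − 57) × 105 / (72 × 2.851) = 8715.0 / 205.27 ≈ 42.5 mL/min
CrCl ≈ 42 mL/min → bracket 40–59 mL/min.
15% of 1200 mg = 180 mg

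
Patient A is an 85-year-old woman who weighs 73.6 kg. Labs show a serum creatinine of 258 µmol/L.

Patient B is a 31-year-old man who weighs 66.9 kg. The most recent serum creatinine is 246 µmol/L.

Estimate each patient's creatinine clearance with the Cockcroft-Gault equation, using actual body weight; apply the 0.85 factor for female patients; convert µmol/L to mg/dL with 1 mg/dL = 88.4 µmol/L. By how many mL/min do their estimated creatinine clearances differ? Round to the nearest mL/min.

Patient A: SCr = 258 / 88.4 = 2.919 mg/dL
Patient A: CrCl = (140 − 85) × 73.6 / (72 × 2.919) × 0.85 = 4048.0 / 210.17 × 0.85 ≈ 16.4 mL/min
Patient B: SCr = 246 / 88.4 = 2.783 mg/dL
Patient B: CrCl = (140 − 31) × 66.9 / (72 × 2.783) = 7292.1 / 200.38 ≈ 36.4 mL/min
|16.4 − 36.4| = 20.0 mL/min

20 mL/min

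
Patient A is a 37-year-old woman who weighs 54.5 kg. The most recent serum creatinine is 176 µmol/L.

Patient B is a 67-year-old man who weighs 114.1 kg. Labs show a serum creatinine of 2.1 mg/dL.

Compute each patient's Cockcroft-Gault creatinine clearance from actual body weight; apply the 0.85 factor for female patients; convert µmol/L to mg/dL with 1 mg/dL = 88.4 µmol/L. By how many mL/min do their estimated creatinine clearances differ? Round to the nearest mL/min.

Patient A: SCr = 176 / 88.4 = 1.991 mg/dL
Patient A: CrCl = (140 − 37) × 54.5 / (72 × 1.991) × 0.85 = 5613.5 / 143.35 × 0.85 ≈ 33.3 mL/min
Patient B: CrCl = (140 − 67) × 114.1 / (72 × 2.1) = 8329.3 / 151.20 ≈ 55.1 mL/min
|33.3 − 55.1| = 21.8 mL/min

22 mL/min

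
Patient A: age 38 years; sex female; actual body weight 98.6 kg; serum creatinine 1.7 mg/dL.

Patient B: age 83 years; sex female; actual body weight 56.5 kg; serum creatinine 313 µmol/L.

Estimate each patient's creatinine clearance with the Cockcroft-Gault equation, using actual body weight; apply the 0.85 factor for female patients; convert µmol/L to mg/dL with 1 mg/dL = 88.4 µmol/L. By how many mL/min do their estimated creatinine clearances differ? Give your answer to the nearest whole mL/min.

59 mL/min

Patient A: CrCl = (140 − 38) × 98.6 / (72 × 1.7) × 0.85 = 10057.2 / 122.40 × 0.85 ≈ 69.8 mL/min
Patient B: SCr = 313 / 88.4 = 3.541 mg/dL
Patient B: CrCl = (140 − 83) × 56.5 / (72 × 3.541) × 0.85 = 3220.5 / 254.95 × 0.85 ≈ 10.7 mL/min
|69.8 − 10.7| = 59.1 mL/min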